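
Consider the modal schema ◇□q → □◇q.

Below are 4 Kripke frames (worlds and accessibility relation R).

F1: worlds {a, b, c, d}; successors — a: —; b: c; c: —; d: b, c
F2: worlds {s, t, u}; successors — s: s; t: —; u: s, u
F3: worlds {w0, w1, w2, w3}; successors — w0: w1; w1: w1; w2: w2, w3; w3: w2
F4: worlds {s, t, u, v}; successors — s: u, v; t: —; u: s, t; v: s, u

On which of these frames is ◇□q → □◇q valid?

Frame correspondent (Sahlqvist): ∀x ∀y ∀z (Rxy ∧ Rxz → ∃w (Ryw ∧ Rzw)) — i.e. convergence.
F1: fails — Rbc and Rbc but c and c have no common successor.
F2: condition met.
F3: condition met.
F4: fails — Rut and Rut but t and t have no common successor.

F2, F3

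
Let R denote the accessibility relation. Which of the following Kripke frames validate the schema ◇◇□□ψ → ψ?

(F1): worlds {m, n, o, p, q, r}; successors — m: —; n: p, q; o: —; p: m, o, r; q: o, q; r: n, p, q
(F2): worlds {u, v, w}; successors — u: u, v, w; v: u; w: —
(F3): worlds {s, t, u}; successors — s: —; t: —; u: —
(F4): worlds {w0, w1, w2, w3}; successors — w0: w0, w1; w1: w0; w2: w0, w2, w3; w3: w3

This is the axiom for a generalized confluence (Geach) condition; its first-order frame correspondent is ∀x ∀y (xR²y → ∃w (yR²w ∧ x = w)).
(F1): fails — nR²m but no w with mR²w and n=w.
(F2): fails — uR²w but no t with wR²t and u=t.
(F3): satisfies the condition.
(F4): fails — w2R²w0 but no w with w0R²w and w2=w.

(F3)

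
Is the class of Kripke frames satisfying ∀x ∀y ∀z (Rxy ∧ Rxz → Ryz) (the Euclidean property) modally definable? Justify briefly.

This is a Sahlqvist condition; the 5 axiom ◇p → □◇p defines it.
Suppose ◇p→□◇p is valid. Take Rxy, Rxz and set V(p)={y}. Then ◇p at x, so □◇p at x, so ◇p at z, so some w with Rzw has p; w=y, i.e. Rzy. By symmetry of the argument, Ryz.

Yes, by ◇p → □◇p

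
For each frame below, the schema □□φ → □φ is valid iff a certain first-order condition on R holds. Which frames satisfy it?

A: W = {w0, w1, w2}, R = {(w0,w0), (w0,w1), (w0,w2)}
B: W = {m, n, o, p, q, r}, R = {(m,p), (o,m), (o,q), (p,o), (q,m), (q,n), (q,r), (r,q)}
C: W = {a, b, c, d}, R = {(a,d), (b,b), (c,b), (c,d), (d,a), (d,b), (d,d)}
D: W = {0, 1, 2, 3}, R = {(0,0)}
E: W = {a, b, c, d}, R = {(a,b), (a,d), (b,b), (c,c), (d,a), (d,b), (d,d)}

The schema corresponds to density: ∀x ∀y (Rxy → ∃z (Rxz ∧ Rzy)).
A: condition met.
B: fails — Rpo but no z with Rpz and Rzo.
C: condition met.
D: condition met.
E: condition met.

A, C, D, E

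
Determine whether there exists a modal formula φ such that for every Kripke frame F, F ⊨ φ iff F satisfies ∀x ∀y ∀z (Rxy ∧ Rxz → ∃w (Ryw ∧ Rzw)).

Definable; ◇□q → □◇q defines it

Yes: it is convergence, defined by the .2 schema ◇□q → □◇q.
Suppose ◇□q→□◇q is valid. Take Rxy, Rxz and set V(q)={w : Ryw}. Then □q at y so ◇□q at x, so □◇q at x, so ◇q at z, giving w with Rzw and Ryw.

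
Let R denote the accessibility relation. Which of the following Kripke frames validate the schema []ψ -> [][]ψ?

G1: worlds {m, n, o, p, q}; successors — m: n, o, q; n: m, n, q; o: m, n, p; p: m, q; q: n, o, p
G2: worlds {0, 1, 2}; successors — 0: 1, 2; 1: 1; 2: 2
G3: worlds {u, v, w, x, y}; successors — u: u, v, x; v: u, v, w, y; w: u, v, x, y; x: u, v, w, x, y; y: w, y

G2

This is the axiom for transitivity; its first-order frame correspondent is forall x forall y forall z (Rxy & Ryz -> Rxz).
G1: fails — Rom and Rmo but not Roo.
G2: condition met.
G3: fails — Ruv and Rvw but not Ruw.
Valid on: G2.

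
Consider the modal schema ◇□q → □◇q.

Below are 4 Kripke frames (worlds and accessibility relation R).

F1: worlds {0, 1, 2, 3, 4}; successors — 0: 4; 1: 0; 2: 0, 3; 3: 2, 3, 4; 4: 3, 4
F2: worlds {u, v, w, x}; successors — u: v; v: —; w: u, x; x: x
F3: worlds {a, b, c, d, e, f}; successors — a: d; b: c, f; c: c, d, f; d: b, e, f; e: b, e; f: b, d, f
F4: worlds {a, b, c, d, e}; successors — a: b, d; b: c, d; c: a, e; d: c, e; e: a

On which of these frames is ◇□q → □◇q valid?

This is the axiom for convergence; its first-order frame correspondent is ∀x ∀y ∀z (Rxy ∧ Rxz → ∃w (Ryw ∧ Rzw)).
F1: satisfies the condition.
F2: fails — Ruv and Ruv but v and v have no common successor.
F3: fails — Rdb and Rde but b and e have no common successor.
F4: fails — Rce and Rca but e and a have no common successor.

F1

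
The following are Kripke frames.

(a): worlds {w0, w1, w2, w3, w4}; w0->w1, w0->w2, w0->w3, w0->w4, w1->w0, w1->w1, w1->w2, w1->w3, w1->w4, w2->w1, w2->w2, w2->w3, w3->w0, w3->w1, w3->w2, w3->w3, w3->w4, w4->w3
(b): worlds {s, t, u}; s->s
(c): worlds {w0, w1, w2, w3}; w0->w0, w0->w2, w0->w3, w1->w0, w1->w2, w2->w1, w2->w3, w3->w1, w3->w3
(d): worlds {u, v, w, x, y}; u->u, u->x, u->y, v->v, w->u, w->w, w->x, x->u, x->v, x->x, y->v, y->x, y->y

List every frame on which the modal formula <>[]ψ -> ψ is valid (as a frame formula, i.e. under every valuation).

(b)

Frame correspondent (Sahlqvist): forall x forall y (xRy -> exists w (yRw & x = w)) — i.e. a generalized confluence (Geach) condition.
(a): fails — w0Rw2 but no w with w2Rw and w0=w.
(b): satisfies the condition.
(c): fails — w0Rw2 but no w with w2Rw and w0=w.
(d): fails — uRy but no t with yRt and u=t.
Valid on: (b).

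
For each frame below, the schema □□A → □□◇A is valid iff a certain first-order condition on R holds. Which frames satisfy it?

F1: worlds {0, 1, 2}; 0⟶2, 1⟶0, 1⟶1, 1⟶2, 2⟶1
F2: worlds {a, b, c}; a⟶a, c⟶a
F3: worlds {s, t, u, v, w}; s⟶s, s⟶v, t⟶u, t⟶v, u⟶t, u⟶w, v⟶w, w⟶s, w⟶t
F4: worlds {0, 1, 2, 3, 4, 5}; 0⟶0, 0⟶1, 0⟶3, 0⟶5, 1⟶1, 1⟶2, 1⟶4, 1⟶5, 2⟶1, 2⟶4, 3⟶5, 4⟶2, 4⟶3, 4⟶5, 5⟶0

The schema corresponds to a generalized confluence (Geach) condition: ∀x ∀z (xR²z → ∃w (xR²w ∧ zRw)).
F1: holds.
F2: holds.
F3: fails — tR²t but no w* with tR²w* and tRw*.
F4: fails — 2R²5 but no w with 2R²w and 5Rw.

F1, F2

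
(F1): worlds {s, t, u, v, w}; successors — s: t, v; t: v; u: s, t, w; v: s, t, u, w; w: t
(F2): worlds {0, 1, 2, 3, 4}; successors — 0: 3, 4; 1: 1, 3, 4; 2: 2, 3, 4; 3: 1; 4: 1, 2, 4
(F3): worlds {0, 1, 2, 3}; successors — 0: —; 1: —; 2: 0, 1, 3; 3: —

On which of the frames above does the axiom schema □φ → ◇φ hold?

(F1), (F2)

Frame correspondent (Sahlqvist): ∀x ∃y Rxy — i.e. seriality.
(F1): satisfies the condition.
(F2): satisfies the condition.
(F3): fails — world 0 has no successor.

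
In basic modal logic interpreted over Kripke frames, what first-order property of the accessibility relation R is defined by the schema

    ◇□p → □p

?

Equivalently (dual form): ◇p → □◇p.
Suppose ◇p→□◇p is valid. Take Rxy, Rxz and set V(p)={y}. Then ◇p at x, so □◇p at x, so ◇p at z, so some w with Rzw has p; w=y, i.e. Rzy. By symmetry of the argument, Ryz.
Conversely, any frame satisfying ∀x ∀y ∀z (Rxy ∧ Rxz → Ryz) validates the schema.
So the correspondent is the Euclidean property.

The Euclidean property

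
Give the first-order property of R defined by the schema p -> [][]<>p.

forall x forall z (x R^2 z -> exists w (x = w & zRw))

This is a Sahlqvist (Geach-type) schema ◇^0□^0p → □^2◇^1p.
Minimal-valuation argument: fix x; take any y with xR^0y and any z with xR^2z. Set V(p) to the set of worlds R-reachable from y in exactly 0 steps. Then □^0p holds at y, so the antecedent holds at x; validity forces ◇^1p at z, giving a w with zR^1w and yR^0w.
First-order correspondent: forall x forall z (x R^2 z -> exists w (x = w & zRw)).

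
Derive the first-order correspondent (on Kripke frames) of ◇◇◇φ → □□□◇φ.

This is a Sahlqvist (Geach-type) schema ◇^3□^0φ → □^3◇^1φ.
Minimal-valuation argument: fix x; take any y with xR^3y and any z with xR^3z. Set V(φ) to the set of worlds R-reachable from y in exactly 0 steps. Then □^0φ holds at y, so the antecedent holds at x; validity forces ◇^1φ at z, giving a w with zR^1w and yR^0w.
First-order correspondent: ∀x ∀y ∀z ((xR³y ∧ xR³z) → ∃w (y = w ∧ zRw)).

∀x ∀y ∀z ((xR³y ∧ xR³z) → ∃w (y = w ∧ zRw))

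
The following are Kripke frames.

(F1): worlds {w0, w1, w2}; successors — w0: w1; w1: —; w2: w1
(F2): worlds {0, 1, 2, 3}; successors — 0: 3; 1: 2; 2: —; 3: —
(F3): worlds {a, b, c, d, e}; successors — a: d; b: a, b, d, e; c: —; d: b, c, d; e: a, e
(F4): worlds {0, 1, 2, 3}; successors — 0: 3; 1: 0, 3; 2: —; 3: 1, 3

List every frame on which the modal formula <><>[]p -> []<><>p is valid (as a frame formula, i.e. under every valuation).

(F1), (F2), (F4)

This is the axiom for a generalized confluence (Geach) condition; its first-order frame correspondent is forall x forall y forall z ((x R^2 y & xRz) -> exists w (yRw & z R^2 w)).
(F1): condition met.
(F2): condition met.
(F3): fails — aR²c, aRd but no w with cRw and dR²w.
(F4): condition met.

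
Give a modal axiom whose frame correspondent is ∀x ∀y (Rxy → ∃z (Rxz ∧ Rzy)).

A defining formula is □□ψ → □ψ (the C4 axiom).

□□ψ → □ψ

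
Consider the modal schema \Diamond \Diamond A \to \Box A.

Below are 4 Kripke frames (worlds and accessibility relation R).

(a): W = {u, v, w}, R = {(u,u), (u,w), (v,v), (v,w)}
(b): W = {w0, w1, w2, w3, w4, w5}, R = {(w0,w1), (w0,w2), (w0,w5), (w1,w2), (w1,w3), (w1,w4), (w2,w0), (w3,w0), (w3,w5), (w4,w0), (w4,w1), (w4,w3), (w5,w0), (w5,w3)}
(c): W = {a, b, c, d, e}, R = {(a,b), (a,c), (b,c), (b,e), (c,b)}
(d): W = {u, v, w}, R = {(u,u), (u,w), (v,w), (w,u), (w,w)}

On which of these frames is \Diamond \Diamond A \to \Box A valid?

The schema corresponds to a generalized confluence (Geach) condition: \forall x \forall y \forall z ((x R^2 y \wedge xRz) \to \exists w (y = w \wedge z = w)).
(a): fails — uR²u, uRw but u ≠ w.
(b): fails — w0R²w0, w0Rw1 but w0 ≠ w1.
(c): fails — aR²b, aRc but b ≠ c.
(d): fails — uR²u, uRw but u ≠ w.

none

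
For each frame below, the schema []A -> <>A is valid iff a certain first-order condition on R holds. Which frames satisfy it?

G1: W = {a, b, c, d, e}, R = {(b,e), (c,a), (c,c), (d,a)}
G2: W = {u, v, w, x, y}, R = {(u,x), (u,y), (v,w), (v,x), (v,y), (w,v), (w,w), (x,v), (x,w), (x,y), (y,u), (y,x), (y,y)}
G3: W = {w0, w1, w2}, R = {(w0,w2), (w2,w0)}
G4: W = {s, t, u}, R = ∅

G2

Frame correspondent (Sahlqvist): forall x exists y Rxy — i.e. seriality.
G1: fails — world a has no successor.
G2: satisfies the condition.
G3: fails — world w1 has no successor.
G4: fails — world s has no successor.
Valid on: G2.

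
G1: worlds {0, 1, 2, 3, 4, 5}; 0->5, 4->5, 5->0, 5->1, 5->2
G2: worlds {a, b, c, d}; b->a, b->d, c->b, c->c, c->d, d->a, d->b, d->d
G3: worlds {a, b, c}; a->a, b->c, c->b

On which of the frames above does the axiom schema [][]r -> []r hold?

Frame correspondent (Sahlqvist): forall x forall y (Rxy -> exists z (Rxz & Rzy)) — i.e. density.
G1: fails — R45 but no z with R4z and Rz5.
G2: holds.
G3: fails — Rbc but no z with Rbz and Rzc.

G2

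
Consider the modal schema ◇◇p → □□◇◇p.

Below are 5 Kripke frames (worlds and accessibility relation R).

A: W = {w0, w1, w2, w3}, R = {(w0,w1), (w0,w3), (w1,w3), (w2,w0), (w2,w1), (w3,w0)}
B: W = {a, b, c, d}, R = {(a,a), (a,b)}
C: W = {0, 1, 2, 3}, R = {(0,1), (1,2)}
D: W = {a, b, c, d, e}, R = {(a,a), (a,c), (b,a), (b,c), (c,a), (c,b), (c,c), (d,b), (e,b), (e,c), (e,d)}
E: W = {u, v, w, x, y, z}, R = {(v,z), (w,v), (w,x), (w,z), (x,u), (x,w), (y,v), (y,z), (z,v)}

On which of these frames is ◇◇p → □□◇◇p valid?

This is the axiom for a generalized confluence (Geach) condition; its first-order frame correspondent is ∀x ∀y ∀z ((xR²y ∧ xR²z) → ∃w (y = w ∧ zR²w)).
A: fails — w0R²w0, w0R²w3 but no w with w0=w and w3R²w.
B: fails — aR²a, aR²b but no w with a=w and bR²w.
C: fails — 0R²2, 0R²2 but no w with 2=w and 2R²w.
D: condition met.
E: fails — wR²u, wR²u but no t with u=t and uR²t.
Valid on: D.

D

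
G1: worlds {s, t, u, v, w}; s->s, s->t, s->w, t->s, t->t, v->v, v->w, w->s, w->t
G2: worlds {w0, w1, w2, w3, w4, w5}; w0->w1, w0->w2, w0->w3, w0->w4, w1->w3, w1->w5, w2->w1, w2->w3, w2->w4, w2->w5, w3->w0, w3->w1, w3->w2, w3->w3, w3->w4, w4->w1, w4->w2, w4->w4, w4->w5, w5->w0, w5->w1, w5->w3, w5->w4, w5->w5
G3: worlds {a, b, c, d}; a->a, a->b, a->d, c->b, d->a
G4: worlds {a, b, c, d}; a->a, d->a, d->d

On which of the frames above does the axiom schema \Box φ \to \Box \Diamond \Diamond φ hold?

G1, G2, G4

The schema corresponds to a generalized confluence (Geach) condition: \forall x \forall z (xRz \to \exists w (xRw \wedge z R^2 w)).
G1: satisfies the condition.
G2: satisfies the condition.
G3: fails — aRb but no w with aRw and bR²w.
G4: satisfies the condition.
Valid on: G1, G2, G4.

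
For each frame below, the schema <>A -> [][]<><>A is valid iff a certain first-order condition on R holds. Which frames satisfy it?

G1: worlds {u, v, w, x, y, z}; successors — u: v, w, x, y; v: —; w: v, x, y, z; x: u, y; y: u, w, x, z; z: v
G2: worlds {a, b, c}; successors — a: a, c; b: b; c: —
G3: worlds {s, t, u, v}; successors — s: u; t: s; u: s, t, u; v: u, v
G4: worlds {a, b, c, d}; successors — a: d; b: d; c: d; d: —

G4

This is the axiom for a generalized confluence (Geach) condition; its first-order frame correspondent is forall x forall y forall z ((xRy & x R^2 z) -> exists w (y = w & z R^2 w)).
G1: fails — uRv, uR²v but no t with v=t and vR²t.
G2: fails — aRa, aR²c but no w with a=w and cR²w.
G3: fails — uRs, uR²t but no w with s=w and tR²w.
G4: ✓.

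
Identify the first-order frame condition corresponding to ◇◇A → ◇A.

transitivity: ∀x ∀y ∀z (Rxy ∧ Ryz → Rxz)

This is frame-equivalent to □A → □□A (substitute ¬A for A and contrapose).
Suppose □A→□□A is valid. Take Rxy, Ryz and set V(A)={w : Rxw}. Then □A at x, so □□A at x, so □A at y, so A at z, i.e. Rxz.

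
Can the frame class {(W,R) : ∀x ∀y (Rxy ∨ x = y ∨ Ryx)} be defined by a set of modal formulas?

If a class were modally definable it would be closed under disjoint unions (Goldblatt–Thomason).
Take 3 disjoint single-world reflexive frames: each is trivially connected, but their disjoint union has 3 worlds with no edge between distinct components, so it is not connected.
Hence connectedness of R is not modally definable.

Not definable by any modal formula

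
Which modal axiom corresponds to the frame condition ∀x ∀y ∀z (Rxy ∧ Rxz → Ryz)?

A defining formula is ◇p → □◇p (the 5 axiom).
Suppose ◇p→□◇p is valid. Take Rxy, Rxz and set V(p)={y}. Then ◇p at x, so □◇p at x, so ◇p at z, so some w with Rzw has p; w=y, i.e. Rzy. By symmetry of the argument, Ryz.

◇p → □◇p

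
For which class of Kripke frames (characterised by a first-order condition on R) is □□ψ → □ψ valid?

Density

Suppose □□ψ→□ψ is valid. Take Rxy and set V(ψ)={w : xR²w}. Then □□ψ at x, so □ψ at x, so ψ at y, i.e. ∃z(Rxz∧Rzy).
Conversely, any frame satisfying ∀x ∀y (Rxy → ∃z (Rxz ∧ Rzy)) validates the schema.
So the correspondent is density.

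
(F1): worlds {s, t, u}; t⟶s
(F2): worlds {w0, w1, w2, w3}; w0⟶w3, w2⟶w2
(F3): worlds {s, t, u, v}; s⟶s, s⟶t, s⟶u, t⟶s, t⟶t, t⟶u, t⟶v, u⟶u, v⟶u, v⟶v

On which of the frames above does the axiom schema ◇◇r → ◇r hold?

Frame correspondent (Sahlqvist): ∀x ∀y (xR²y → ∃w (y = w ∧ xRw)) — i.e. a generalized confluence (Geach) condition.
(F1): holds.
(F2): holds.
(F3): fails — sR²v but no w with v=w and sRw.
Valid on: (F1), (F2).

(F1), (F2)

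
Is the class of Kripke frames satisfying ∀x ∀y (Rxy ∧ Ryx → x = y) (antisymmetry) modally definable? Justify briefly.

Modal frame validity is preserved under surjective bounded morphisms.
The 6-cycle (worlds a,b,c,d,e,f with a→b→c→d→e→f→a) is antisymmetric. Sending even-indexed worlds to • and odd-indexed worlds to ∘ is a surjective bounded morphism onto the two-world frame with •↔∘, which is not antisymmetric.
Hence antisymmetry is not modally definable.

Not definable by any modal formula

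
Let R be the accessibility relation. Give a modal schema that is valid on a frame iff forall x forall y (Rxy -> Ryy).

□(□s → s)

This is shift-reflexivity; the standard corresponding axiom is T□: □(□s → s).
Suppose □(□s→s) is valid. Take Rxy and set V(s)={w : Ryw}. Then at y, □s holds; since □(□s→s) at x, □s→s at y, so s at y, i.e. Ryy.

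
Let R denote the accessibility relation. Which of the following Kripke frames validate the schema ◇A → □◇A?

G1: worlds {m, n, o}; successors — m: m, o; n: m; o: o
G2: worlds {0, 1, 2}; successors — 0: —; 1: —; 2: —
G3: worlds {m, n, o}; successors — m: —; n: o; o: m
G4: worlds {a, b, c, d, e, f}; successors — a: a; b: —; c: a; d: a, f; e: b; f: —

Frame correspondent (Sahlqvist): ∀x ∀y ∀z (Rxy ∧ Rxz → Ryz) — i.e. the Euclidean property.
G1: fails — Rmo and Rmm but not Rom.
G2: holds.
G3: fails — Rno and Rno but not Roo.
G4: fails — Rdf and Rdf but not Rff.
Valid on: G2.

G2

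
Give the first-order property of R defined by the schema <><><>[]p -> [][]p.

This is a Sahlqvist (Geach-type) schema ◇^3□^1p → □^2◇^0p.
Minimal-valuation argument: fix x; take any y with xR^3y and any z with xR^2z. Set V(p) to the set of worlds R-reachable from y in exactly 1 step. Then □^1p holds at y, so the antecedent holds at x; validity forces ◇^0p at z, giving a w with zR^0w and yR^1w.
First-order correspondent: forall x forall y forall z ((x R^3 y & x R^2 z) -> exists w (yRw & z = w)).

forall x forall y forall z ((x R^3 y & x R^2 z) -> exists w (yRw & z = w))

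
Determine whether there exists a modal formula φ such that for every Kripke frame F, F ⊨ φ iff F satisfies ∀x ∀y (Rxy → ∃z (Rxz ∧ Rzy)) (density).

Yes — defined by □□r → □r

This is a Sahlqvist condition; the C4 axiom □□r → □r defines it.
Suppose □□r→□r is valid. Take Rxy and set V(r)={w : xR²w}. Then □□r at x, so □r at x, so r at y, i.e. ∃z(Rxz∧Rzy).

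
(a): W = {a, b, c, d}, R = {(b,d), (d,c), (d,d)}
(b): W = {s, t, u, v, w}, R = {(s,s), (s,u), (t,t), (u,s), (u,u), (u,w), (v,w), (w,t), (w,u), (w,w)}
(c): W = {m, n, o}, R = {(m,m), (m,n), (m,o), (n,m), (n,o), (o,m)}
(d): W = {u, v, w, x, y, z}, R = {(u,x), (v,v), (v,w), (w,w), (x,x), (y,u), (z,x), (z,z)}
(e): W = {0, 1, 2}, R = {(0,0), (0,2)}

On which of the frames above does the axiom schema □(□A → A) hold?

Frame correspondent (Sahlqvist): ∀x ∀y (Rxy → Ryy) — i.e. shift-reflexivity.
(a): fails — Rdc but not Rcc.
(b): holds.
(c): fails — Rno but not Roo.
(d): fails — Ryu but not Ruu.
(e): fails — R02 but not R22.
Valid on: (b).

(b)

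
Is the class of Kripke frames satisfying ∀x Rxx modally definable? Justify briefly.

Yes: it is reflexivity, defined by the T schema □q → q.
Suppose □q→q is valid. At any x set V(q)={w : Rxw}. Then □q holds at x, so q holds at x, i.e. Rxx.

Yes — defined by □q → q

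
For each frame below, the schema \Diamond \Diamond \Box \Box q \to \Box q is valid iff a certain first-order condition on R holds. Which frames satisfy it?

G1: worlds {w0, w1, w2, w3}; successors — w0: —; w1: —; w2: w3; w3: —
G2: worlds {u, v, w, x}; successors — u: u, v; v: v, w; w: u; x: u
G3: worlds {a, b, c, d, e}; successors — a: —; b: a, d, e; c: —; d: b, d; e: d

G1

This is the axiom for a generalized confluence (Geach) condition; its first-order frame correspondent is \forall x \forall y \forall z ((x R^2 y \wedge xRz) \to \exists w (y R^2 w \wedge z = w)).
G1: satisfies the condition.
G2: fails — vR²w, vRw but no t with wR²t and w=t.
G3: fails — bR²b, bRa but no w with bR²w and a=w.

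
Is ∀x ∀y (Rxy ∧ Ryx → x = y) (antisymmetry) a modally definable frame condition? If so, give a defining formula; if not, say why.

Modal frame validity is preserved under surjective bounded morphisms.
The 4-cycle (worlds 0,1,2,3 with 0→1→2→3→0) is antisymmetric. Sending even-indexed worlds to • and odd-indexed worlds to ∘ is a surjective bounded morphism onto the two-world frame with •↔∘, which is not antisymmetric.
Hence antisymmetry is not modally definable.

Not definable by any modal formula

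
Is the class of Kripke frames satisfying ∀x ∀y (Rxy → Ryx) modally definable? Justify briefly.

This is a Sahlqvist condition; the B axiom r → □◇r defines it.
Suppose r→□◇r is valid. Take Rxy and set V(r)={x}. Then r at x, so □◇r at x, so ◇r at y, so some z with Ryz has r; z=x, i.e. Ryx.

Yes, by r → □◇r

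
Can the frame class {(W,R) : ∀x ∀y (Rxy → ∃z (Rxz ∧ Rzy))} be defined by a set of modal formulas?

The condition is density. A defining modal formula is □□p → □p.
Suppose □□p→□p is valid. Take Rxy and set V(p)={w : xR²w}. Then □□p at x, so □p at x, so p at y, i.e. ∃z(Rxz∧Rzy).

Yes, by □□p → □p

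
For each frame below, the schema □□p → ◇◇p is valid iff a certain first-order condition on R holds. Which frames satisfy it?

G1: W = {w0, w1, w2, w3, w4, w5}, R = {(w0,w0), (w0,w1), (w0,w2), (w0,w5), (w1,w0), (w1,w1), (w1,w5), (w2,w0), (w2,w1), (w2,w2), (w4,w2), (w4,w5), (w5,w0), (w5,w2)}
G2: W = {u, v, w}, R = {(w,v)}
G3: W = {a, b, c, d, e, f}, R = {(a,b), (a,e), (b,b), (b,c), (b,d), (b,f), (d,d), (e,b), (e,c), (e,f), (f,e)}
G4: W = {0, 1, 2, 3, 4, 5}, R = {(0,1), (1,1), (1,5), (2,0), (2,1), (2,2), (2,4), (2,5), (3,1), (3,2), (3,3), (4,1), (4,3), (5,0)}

This is the axiom for a generalized confluence (Geach) condition; its first-order frame correspondent is ∀x ∃w (xR²w ∧ xR²w).
G1: fails — at w3 but no w with w3R²w and w3R²w.
G2: fails — at u but no t with uR²t and uR²t.
G3: fails — at c but no w with cR²w and cR²w.
G4: holds.
Valid on: G4.

G4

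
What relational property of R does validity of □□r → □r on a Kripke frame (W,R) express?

Suppose □□r→□r is valid. Take Rxy and set V(r)={w : xR²w}. Then □□r at x, so □r at x, so r at y, i.e. ∃z(Rxz∧Rzy).
Conversely, any frame satisfying ∀x ∀y (Rxy → ∃z (Rxz ∧ Rzy)) validates the schema.
So the correspondent is density.

density: ∀x ∀y (Rxy → ∃z (Rxz ∧ Rzy))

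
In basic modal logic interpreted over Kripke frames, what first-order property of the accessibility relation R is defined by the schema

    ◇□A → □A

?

the Euclidean property: ∀x ∀y ∀z (Rxy ∧ Rxz → Ryz)

This is frame-equivalent to ◇A → □◇A (substitute ¬A for A and contrapose).
Suppose ◇A→□◇A is valid. Take Rxy, Rxz and set V(A)={y}. Then ◇A at x, so □◇A at x, so ◇A at z, so some w with Rzw has A; w=y, i.e. Rzy. By symmetry of the argument, Ryz.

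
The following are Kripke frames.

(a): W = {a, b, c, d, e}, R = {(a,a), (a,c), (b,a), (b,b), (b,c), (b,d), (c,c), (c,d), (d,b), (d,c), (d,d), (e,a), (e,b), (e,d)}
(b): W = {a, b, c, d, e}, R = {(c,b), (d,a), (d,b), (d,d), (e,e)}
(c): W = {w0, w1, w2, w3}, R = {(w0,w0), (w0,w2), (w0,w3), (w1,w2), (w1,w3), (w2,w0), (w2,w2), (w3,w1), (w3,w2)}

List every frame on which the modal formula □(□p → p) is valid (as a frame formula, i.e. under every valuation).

This is the axiom for shift-reflexivity; its first-order frame correspondent is ∀x ∀y (Rxy → Ryy).
(a): ✓.
(b): fails — Rcb but not Rbb.
(c): fails — Rw3w1 but not Rw1w1.

(a)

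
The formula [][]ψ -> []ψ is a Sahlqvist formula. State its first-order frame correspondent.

This schema is the C4 axiom.
Its frame correspondent is density — forall x forall y (Rxy -> exists z (Rxz & Rzy)).

Density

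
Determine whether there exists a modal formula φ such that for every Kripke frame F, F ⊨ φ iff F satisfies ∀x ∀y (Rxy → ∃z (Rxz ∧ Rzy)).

The condition is density. A defining modal formula is □□p → □p.
Suppose □□p→□p is valid. Take Rxy and set V(p)={w : xR²w}. Then □□p at x, so □p at x, so p at y, i.e. ∃z(Rxz∧Rzy).

Yes — defined by □□p → □p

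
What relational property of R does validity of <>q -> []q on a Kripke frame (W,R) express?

partial functionality

Suppose ◇q→□q is valid. Take Rxy, Rxz and set V(q)={y}. Then ◇q at x, so □q at x, so q at z, i.e. z=y.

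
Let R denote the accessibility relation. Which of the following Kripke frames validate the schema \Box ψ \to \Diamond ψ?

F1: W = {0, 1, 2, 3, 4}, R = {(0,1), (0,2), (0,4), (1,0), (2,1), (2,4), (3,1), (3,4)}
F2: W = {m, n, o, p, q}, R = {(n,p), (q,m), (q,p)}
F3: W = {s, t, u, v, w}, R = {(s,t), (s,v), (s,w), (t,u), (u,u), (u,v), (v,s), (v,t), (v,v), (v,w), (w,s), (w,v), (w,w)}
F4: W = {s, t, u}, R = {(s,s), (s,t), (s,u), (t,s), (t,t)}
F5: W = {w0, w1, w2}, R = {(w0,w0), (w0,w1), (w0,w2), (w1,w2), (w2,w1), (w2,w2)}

F3, F5

Frame correspondent (Sahlqvist): \forall x \exists y Rxy — i.e. seriality.
F1: fails — world 4 has no successor.
F2: fails — world m has no successor.
F3: ✓.
F4: fails — world u has no successor.
F5: ✓.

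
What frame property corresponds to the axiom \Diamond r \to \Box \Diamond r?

Suppose ◇r→□◇r is valid. Take Rxy, Rxz and set V(r)={y}. Then ◇r at x, so □◇r at x, so ◇r at z, so some w with Rzw has r; w=y, i.e. Rzy. By symmetry of the argument, Ryz.
Conversely, any frame satisfying \forall x \forall y \forall z (Rxy \wedge Rxz \to Ryz) validates the schema.
Frame condition: \forall x \forall y \forall z (Rxy \wedge Rxz \to Ryz).

the Euclidean property: \forall x \forall y \forall z (Rxy \wedge Rxz \to Ryz)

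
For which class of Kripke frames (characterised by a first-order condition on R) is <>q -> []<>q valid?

Suppose ◇q→□◇q is valid. Take Rxy, Rxz and set V(q)={y}. Then ◇q at x, so □◇q at x, so ◇q at z, so some w with Rzw has q; w=y, i.e. Rzy. By symmetry of the argument, Ryz.
Conversely, any frame satisfying forall x forall y forall z (Rxy & Rxz -> Ryz) validates the schema.
So the correspondent is the Euclidean property.

the Euclidean property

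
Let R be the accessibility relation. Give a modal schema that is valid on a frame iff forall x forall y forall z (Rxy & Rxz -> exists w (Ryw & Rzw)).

The condition is convergence. The .2 schema ◇□s → □◇s defines it.
Suppose ◇□s→□◇s is valid. Take Rxy, Rxz and set V(s)={w : Ryw}. Then □s at y so ◇□s at x, so □◇s at x, so ◇s at z, giving w with Rzw and Ryw.

◇□s → □◇s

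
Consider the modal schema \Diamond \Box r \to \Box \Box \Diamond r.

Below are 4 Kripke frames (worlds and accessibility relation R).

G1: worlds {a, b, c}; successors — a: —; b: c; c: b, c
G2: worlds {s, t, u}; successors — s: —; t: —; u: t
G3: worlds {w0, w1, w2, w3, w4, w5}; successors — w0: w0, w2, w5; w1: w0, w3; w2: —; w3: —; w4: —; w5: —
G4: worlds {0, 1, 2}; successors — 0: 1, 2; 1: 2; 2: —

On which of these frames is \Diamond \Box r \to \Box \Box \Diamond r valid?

Frame correspondent (Sahlqvist): \forall x \forall y \forall z ((xRy \wedge x R^2 z) \to \exists w (yRw \wedge zRw)) — i.e. a generalized confluence (Geach) condition.
G1: ✓.
G2: ✓.
G3: fails — w0Rw0, w0R²w2 but no w with w0Rw and w2Rw.
G4: fails — 0R1, 0R²2 but no w with 1Rw and 2Rw.

G1, G2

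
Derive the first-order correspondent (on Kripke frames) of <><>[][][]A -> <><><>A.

This is a Sahlqvist (Geach-type) schema ◇^2□^3A → □^0◇^3A.
First-order correspondent: forall x forall y (x R^2 y -> exists w (y R^3 w & x R^3 w)).

forall x forall y (x R^2 y -> exists w (y R^3 w & x R^3 w))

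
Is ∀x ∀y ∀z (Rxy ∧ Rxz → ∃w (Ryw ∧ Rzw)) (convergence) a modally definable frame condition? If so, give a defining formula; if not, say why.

Yes — defined by ◇□q → □◇q

The condition is convergence. A defining modal formula is ◇□q → □◇q.
Suppose ◇□q→□◇q is valid. Take Rxy, Rxz and set V(q)={w : Ryw}. Then □q at y so ◇□q at x, so □◇q at x, so ◇q at z, giving w with Rzw and Ryw.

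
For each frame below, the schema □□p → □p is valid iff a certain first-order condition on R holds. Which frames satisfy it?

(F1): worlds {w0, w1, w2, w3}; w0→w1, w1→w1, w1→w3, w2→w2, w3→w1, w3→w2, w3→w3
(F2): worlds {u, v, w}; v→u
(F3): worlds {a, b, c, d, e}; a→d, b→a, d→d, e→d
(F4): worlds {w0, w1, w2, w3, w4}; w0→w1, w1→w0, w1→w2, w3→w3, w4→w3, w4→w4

(F1)

This is the axiom for density; its first-order frame correspondent is ∀x ∀y (Rxy → ∃z (Rxz ∧ Rzy)).
(F1): ✓.
(F2): fails — Rvu but no z with Rvz and Rzu.
(F3): fails — Rba but no z with Rbz and Rza.
(F4): fails — Rw1w2 but no z with Rw1z and Rzw2.
Valid on: (F1).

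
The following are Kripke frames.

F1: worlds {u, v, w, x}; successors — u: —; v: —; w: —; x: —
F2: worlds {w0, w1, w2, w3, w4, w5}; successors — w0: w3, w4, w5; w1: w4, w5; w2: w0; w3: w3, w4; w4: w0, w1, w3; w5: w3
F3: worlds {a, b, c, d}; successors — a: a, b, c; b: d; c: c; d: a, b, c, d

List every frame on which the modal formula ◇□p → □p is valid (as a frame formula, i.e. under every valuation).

This is the axiom for the Euclidean property; its first-order frame correspondent is ∀x ∀y ∀z (Rxy ∧ Rxz → Ryz).
F1: holds.
F2: fails — Rw0w4 and Rw0w4 but not Rw4w4.
F3: fails — Rab and Rab but not Rbb.
Valid on: F1.

F1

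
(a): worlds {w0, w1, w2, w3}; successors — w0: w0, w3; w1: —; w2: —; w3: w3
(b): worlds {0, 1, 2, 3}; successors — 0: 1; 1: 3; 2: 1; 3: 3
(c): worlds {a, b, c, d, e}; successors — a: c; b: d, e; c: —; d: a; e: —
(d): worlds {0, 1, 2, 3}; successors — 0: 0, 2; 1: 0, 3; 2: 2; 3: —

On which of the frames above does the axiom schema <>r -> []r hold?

This is the axiom for partial functionality; its first-order frame correspondent is forall x forall y forall z (Rxy & Rxz -> y = z).
(a): fails — w0 sees both w0 and w3.
(b): condition met.
(c): fails — b sees both d and e.
(d): fails — 0 sees both 0 and 2.

(b)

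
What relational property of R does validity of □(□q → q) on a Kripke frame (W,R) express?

shift-reflexivity

Suppose □(□q→q) is valid. Take Rxy and set V(q)={w : Ryw}. Then at y, □q holds; since □(□q→q) at x, □q→q at y, so q at y, i.e. Ryy.
Conversely, on a frame with shift-reflexivity the schema holds at every world under every valuation.
So the correspondent is shift-reflexivity.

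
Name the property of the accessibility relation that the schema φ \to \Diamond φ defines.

reflexivity: \forall x Rxx

Replacing φ by ¬φ and contraposing gives the equivalent schema □φ → φ.
Suppose □φ→φ is valid. At any x set V(φ)={w : Rxw}. Then □φ holds at x, so φ holds at x, i.e. Rxx.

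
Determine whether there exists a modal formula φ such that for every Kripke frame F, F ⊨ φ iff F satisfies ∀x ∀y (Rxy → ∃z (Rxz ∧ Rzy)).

Yes, by □□p → □p

The condition is density. A defining modal formula is □□p → □p.
Suppose □□p→□p is valid. Take Rxy and set V(p)={w : xR²w}. Then □□p at x, so □p at x, so p at y, i.e. ∃z(Rxz∧Rzy).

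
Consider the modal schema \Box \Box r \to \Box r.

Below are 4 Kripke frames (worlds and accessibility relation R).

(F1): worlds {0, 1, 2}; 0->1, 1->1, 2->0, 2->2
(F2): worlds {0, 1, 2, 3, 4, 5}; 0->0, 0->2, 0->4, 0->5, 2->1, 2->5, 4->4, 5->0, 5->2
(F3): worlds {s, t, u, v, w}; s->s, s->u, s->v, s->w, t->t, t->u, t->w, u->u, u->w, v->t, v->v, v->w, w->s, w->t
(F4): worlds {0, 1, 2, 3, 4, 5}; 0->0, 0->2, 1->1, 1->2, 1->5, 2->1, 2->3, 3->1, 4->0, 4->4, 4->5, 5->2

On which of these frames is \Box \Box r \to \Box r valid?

The schema corresponds to density: \forall x \forall y (Rxy \to \exists z (Rxz \wedge Rzy)).
(F1): ✓.
(F2): fails — R25 but no z with R2z and Rz5.
(F3): ✓.
(F4): fails — R23 but no z with R2z and Rz3.
Valid on: (F1), (F3).

(F1), (F3)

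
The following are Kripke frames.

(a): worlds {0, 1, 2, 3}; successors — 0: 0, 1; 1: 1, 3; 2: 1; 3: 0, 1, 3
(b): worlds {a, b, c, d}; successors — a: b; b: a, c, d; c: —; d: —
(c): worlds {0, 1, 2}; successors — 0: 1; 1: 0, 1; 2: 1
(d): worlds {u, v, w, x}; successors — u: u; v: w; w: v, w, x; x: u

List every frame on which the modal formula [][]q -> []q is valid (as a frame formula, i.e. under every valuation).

The schema corresponds to density: forall x forall y (Rxy -> exists z (Rxz & Rzy)).
(a): holds.
(b): fails — Rab but no z with Raz and Rzb.
(c): holds.
(d): holds.
Valid on: (a), (c), (d).

(a), (c), (d)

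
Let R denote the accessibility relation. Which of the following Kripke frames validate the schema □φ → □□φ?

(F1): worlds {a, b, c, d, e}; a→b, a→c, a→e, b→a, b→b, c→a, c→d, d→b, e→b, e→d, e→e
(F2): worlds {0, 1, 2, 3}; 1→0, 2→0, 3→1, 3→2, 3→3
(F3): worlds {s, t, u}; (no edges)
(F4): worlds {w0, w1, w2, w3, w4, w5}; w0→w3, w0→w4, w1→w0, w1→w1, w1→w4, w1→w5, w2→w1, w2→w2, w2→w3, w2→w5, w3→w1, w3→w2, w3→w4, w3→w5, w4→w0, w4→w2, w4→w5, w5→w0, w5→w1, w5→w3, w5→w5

This is the axiom for transitivity; its first-order frame correspondent is ∀x ∀y ∀z (Rxy ∧ Ryz → Rxz).
(F1): fails — Reb and Rba but not Rea.
(F2): fails — R32 and R20 but not R30.
(F3): holds.
(F4): fails — Rw3w1 and Rw1w0 but not Rw3w0.

(F3)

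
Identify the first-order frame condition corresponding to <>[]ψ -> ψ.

Symmetry

Equivalently (dual form): ψ → □◇ψ.
Suppose ψ→□◇ψ is valid. Take Rxy and set V(ψ)={x}. Then ψ at x, so □◇ψ at x, so ◇ψ at y, so some z with Ryz has ψ; z=x, i.e. Ryx.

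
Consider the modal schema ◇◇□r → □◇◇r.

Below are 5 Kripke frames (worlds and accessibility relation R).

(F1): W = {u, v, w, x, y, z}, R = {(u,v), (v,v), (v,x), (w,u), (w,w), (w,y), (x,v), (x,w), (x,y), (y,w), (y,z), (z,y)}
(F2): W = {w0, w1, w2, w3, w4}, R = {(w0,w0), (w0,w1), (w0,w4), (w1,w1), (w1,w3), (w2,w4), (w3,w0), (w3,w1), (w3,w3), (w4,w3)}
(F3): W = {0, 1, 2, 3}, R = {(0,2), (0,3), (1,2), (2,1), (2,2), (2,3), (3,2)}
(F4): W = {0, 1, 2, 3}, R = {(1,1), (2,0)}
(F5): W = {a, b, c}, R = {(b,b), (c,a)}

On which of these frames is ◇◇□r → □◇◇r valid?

This is the axiom for a generalized confluence (Geach) condition; its first-order frame correspondent is ∀x ∀y ∀z ((xR²y ∧ xRz) → ∃w (yRw ∧ zR²w)).
(F1): fails — wR²u, wRy but no t with uRt and yR²t.
(F2): holds.
(F3): holds.
(F4): holds.
(F5): holds.

(F2), (F3), (F4), (F5)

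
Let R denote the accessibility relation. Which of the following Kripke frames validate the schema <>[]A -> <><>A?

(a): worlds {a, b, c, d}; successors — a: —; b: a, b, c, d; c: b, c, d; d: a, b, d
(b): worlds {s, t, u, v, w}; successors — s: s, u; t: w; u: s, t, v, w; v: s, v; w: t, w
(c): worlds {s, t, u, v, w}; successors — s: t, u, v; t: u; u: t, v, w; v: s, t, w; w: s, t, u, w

(b), (c)

The schema corresponds to a generalized confluence (Geach) condition: forall x forall y (xRy -> exists w (yRw & x R^2 w)).
(a): fails — bRa but no w with aRw and bR²w.
(b): holds.
(c): holds.
Valid on: (b), (c).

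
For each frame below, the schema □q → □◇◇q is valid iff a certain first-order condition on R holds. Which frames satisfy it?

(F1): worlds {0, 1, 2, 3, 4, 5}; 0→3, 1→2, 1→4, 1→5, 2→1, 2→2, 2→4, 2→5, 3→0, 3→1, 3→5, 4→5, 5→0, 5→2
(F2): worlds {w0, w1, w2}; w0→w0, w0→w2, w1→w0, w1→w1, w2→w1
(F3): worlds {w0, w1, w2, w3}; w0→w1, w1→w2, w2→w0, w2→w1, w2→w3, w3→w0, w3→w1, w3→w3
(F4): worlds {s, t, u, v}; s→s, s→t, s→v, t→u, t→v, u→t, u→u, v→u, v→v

(F1), (F2), (F4)

Frame correspondent (Sahlqvist): ∀x ∀z (xRz → ∃w (xRw ∧ zR²w)) — i.e. a generalized confluence (Geach) condition.
(F1): holds.
(F2): holds.
(F3): fails — w2Rw0 but no w with w2Rw and w0R²w.
(F4): holds.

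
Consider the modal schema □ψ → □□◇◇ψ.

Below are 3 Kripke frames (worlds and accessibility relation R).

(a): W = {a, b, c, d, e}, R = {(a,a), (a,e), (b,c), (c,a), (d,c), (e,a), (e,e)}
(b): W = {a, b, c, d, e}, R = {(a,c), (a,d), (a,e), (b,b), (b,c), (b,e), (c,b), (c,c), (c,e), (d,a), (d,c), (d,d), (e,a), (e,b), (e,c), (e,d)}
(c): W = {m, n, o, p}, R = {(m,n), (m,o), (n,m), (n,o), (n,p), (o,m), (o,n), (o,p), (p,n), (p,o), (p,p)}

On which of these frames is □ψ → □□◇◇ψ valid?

(b), (c)

Frame correspondent (Sahlqvist): ∀x ∀z (xR²z → ∃w (xRw ∧ zR²w)) — i.e. a generalized confluence (Geach) condition.
(a): fails — bR²a but no w with bRw and aR²w.
(b): condition met.
(c): condition met.
Valid on: (b), (c).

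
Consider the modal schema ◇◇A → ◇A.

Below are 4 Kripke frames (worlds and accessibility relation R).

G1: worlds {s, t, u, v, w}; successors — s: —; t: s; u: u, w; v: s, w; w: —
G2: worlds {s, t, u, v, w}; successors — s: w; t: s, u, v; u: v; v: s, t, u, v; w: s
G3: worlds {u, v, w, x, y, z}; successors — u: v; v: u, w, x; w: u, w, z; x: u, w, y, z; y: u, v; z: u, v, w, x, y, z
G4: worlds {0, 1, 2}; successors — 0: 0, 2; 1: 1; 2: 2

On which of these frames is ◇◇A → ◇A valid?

G1, G4

This is the axiom for transitivity; its first-order frame correspondent is ∀x ∀y ∀z (Rxy ∧ Ryz → Rxz).
G1: condition met.
G2: fails — Ruv and Rvt but not Rut.
G3: fails — Ruv and Rvx but not Rux.
G4: condition met.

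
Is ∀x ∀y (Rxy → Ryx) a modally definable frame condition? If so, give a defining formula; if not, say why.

This is a Sahlqvist condition; the B axiom r → □◇r defines it.
Suppose r→□◇r is valid. Take Rxy and set V(r)={x}. Then r at x, so □◇r at x, so ◇r at y, so some z with Ryz has r; z=x, i.e. Ryx.

Yes — defined by r → □◇r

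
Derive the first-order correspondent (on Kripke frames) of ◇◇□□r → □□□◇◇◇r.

∀x ∀y ∀z ((xR²y ∧ xR³z) → ∃w (yR²w ∧ zR³w))

This is a Sahlqvist (Geach-type) schema ◇^2□^2r → □^3◇^3r.
Minimal-valuation argument: fix x; take any y with xR^2y and any z with xR^3z. Set V(r) to the set of worlds R-reachable from y in exactly 2 steps. Then □^2r holds at y, so the antecedent holds at x; validity forces ◇^3r at z, giving a w with zR^3w and yR^2w.
First-order correspondent: ∀x ∀y ∀z ((xR²y ∧ xR³z) → ∃w (yR²w ∧ zR³w)).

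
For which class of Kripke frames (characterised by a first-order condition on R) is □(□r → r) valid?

shift-reflexivity

Suppose □(□r→r) is valid. Take Rxy and set V(r)={w : Ryw}. Then at y, □r holds; since □(□r→r) at x, □r→r at y, so r at y, i.e. Ryy.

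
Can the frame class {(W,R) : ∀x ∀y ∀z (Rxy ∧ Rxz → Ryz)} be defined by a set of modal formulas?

Yes, by ◇q → □◇q

This is a Sahlqvist condition; the 5 axiom ◇q → □◇q defines it.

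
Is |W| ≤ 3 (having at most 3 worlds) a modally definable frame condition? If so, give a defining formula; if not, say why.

Modal frame validity is preserved under disjoint unions.
Any modal formula valid on each of 4 disjoint one-world frames is valid on their disjoint union (validity is preserved under disjoint unions). Each one-world frame has |W|=1≤3, but the union has |W|=4.
So no modal formula (or set of formulas) defines exactly the |W|≤3 frames.

No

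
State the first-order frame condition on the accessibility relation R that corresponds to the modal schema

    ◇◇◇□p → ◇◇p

This is a Sahlqvist (Geach-type) schema ◇^3□^1p → □^0◇^2p.
First-order correspondent: ∀x ∀y (xR³y → ∃w (yRw ∧ xR²w)).

∀x ∀y (xR³y → ∃w (yRw ∧ xR²w))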